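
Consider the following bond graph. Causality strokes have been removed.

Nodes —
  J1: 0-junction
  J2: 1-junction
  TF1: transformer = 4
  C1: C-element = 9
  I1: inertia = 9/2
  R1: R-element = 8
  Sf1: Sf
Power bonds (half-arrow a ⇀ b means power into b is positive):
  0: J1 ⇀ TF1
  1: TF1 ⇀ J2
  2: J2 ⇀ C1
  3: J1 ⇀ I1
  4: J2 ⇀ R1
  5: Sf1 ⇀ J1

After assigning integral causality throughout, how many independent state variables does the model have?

2  (C1, I1 all integral)

bond 5 stroke at Sf1  (source Sf1 imposes f)
bond 2 stroke at J2  (C1 outputs effort q/C1)
bond 3 stroke at I1  (I1 outputs flow p/I1)
bond 0 stroke at J1  (only one effort-in slot at J1)
bond 1 stroke at TF1  (TF1 one-in-one-out from 0)
bond 4 stroke at J2  (J2 flow already set via bond 1)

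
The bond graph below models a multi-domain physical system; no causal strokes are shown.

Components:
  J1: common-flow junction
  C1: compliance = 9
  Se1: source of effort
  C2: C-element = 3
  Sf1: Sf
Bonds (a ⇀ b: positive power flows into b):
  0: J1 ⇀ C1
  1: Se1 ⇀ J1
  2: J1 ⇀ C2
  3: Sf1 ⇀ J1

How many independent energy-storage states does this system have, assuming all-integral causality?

b1 stroke→J1  (Se1 fixes effort; stroke away)
b3 stroke→Sf1  (source Sf1 imposes f)
b0 stroke→J1  (common-f at J1 fixed by 3)
b2 stroke→J1  (common-f at J1 fixed by 3)

2  (C1, C2 all integral)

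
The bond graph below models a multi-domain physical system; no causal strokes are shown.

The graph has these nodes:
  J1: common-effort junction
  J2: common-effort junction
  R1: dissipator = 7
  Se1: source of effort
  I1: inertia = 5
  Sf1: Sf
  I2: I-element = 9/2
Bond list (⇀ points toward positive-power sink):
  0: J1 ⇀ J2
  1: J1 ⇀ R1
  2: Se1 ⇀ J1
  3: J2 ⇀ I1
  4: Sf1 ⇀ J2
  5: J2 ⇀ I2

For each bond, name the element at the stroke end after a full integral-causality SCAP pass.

#2 stroke→J1  (Se1 fixes effort; stroke away)
#4 stroke→Sf1  (Sf1 fixes flow; stroke at Sf1)
#0 stroke→J2  (J1: bond 2 brought effort, rest push out)
#1 stroke→R1  (J1 effort already set via bond 2)
#3 stroke→I1  (J2: bond 0 brought effort, rest push out)
#5 stroke→I2  (0-jn J2 has e-setter on 0)

b0 stroke at J2
b1 stroke at R1
b2 stroke at J1
b3 stroke at I1
b4 stroke at Sf1
b5 stroke at I2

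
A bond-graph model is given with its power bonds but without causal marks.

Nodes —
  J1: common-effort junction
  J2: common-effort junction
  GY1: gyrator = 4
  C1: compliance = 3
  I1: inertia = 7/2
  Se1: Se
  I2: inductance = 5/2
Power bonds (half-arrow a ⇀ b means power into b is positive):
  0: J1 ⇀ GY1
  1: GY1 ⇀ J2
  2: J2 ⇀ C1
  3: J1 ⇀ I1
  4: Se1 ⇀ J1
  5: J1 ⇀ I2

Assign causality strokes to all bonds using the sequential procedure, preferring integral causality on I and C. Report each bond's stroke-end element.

#0 →GY1
#1 →GY1
#2 →J2
#3 →I1
#4 →J1
#5 →I2

bond 4 →J1  (source Se1 imposes e)
bond 0 →GY1  (J1 effort already set via bond 4)
bond 3 →I1  (0-jn J1 has e-setter on 4)
bond 5 →I2  (common-e at J1 fixed by 4)
bond 1 →GY1  (GY1 both-in/both-out from 0)
bond 2 →J2  (J2 needs exactly one e-in)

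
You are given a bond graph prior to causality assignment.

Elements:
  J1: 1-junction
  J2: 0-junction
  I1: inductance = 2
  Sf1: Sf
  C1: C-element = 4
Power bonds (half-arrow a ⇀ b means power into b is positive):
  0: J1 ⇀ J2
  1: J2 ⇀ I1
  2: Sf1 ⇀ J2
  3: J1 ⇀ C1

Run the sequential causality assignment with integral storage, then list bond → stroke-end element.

b0 →J2
b1 →I1
b2 →Sf1
b3 →J1

b2 |Sf1  (Sf1: flow source, stroke at near end)
b1 |I1  (I1: I, integral causality)
b0 |J2  (closing 0-jn rule on J2)
b3 |J1  (1-jn J1 has f-setter on 0)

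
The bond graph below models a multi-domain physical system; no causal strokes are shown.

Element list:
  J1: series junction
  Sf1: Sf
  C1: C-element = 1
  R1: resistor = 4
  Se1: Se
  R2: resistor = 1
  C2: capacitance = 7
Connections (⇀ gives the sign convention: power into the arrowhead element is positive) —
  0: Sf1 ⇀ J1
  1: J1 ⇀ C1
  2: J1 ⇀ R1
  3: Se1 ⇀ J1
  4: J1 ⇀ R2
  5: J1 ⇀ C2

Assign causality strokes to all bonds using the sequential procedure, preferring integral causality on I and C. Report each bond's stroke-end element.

β0 |Sf1
β1 |J1
β2 |J1
β3 |J1
β4 |J1
β5 |J1

#0 →Sf1  (source Sf1 imposes f)
#3 →J1  (source Se1 imposes e)
#1 →J1  (J1 flow already set via bond 0)
#2 →J1  (common-f at J1 fixed by 0)
#4 →J1  (J1 flow already set via bond 0)
#5 →J1  (common-f at J1 fixed by 0)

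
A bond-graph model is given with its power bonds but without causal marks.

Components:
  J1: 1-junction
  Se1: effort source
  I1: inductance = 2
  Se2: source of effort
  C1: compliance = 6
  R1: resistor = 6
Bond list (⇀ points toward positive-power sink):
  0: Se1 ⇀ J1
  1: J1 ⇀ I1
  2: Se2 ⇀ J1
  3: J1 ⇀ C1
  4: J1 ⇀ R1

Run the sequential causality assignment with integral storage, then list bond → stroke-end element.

bond 0 →J1
bond 1 →I1
bond 2 →J1
bond 3 →J1
bond 4 →J1

β0 |J1  (Se1 fixes effort; stroke away)
β2 |J1  (source Se2 imposes e)
β1 |I1  (I1 outputs flow p/I1)
β3 |J1  (J1: bond 1 brought flow, rest push out)
β4 |J1  (J1: bond 1 brought flow, rest push out)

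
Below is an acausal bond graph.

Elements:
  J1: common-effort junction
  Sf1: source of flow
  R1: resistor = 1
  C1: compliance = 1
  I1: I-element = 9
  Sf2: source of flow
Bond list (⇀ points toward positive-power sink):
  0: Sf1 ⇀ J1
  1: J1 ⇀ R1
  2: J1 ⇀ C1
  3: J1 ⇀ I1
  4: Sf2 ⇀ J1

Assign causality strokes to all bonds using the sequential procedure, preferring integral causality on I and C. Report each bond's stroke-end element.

#0 →Sf1  (Sf1 fixes flow; stroke at Sf1)
#4 →Sf2  (Sf2: flow source, stroke at near end)
#2 →J1  (C1 outputs effort q/C1)
#1 →R1  (J1: bond 2 brought effort, rest push out)
#3 →I1  (J1: bond 2 brought effort, rest push out)

#0 →Sf1
#1 →R1
#2 →J1
#3 →I1
#4 →Sf2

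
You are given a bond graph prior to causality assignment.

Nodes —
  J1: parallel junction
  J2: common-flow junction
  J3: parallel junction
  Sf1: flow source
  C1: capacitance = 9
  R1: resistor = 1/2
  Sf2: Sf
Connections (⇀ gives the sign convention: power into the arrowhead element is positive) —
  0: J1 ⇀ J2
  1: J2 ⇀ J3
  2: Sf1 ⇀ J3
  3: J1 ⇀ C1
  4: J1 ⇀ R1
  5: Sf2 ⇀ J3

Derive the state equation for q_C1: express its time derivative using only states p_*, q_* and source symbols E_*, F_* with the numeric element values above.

b2 stroke at Sf1  (source Sf1 imposes f)
b5 stroke at Sf2  (Sf2: flow source, stroke at near end)
b1 stroke at J3  (closing 0-jn rule on J3)
b0 stroke at J2  (1-jn J2 has f-setter on 1)
b3 stroke at J1  (prefer integral on C1)
b4 stroke at R1  (common-e at J1 fixed by 3)

dq_C1/dt = F_Sf1 + F_Sf2 - 2*q_C1/9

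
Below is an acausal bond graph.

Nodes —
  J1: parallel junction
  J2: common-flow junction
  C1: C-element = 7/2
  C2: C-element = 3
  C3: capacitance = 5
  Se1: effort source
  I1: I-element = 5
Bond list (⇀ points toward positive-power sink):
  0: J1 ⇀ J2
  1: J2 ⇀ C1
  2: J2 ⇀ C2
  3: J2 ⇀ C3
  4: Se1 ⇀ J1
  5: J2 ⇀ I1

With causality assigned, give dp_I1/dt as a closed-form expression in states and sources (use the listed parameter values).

β4 stroke→J1  (Se1 (Se) sets effort on bond)
β0 stroke→J2  (0-jn J1 has e-setter on 4)
β1 stroke→J2  (C1 integral (e out))
β2 stroke→J2  (C2: C, integral causality)
β3 stroke→J2  (C3: C, integral causality)
β5 stroke→I1  (J2: last free bond brings flow in)

dp_I1/dt = E_Se1 - 2*q_C1/7 - q_C2/3 - q_C3/5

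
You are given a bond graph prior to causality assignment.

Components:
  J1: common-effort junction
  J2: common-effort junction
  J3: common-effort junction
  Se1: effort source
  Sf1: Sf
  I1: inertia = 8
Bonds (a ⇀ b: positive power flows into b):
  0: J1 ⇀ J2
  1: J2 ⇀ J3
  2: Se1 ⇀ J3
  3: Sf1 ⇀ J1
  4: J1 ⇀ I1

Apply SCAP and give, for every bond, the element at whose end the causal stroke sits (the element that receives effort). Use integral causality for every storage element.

b2 |J3  (Se1 (Se) sets effort on bond)
b3 |Sf1  (Sf1 (Sf) sets flow on bond)
b1 |J2  (J3 effort already set via bond 2)
b0 |J1  (J2: bond 1 brought effort, rest push out)
b4 |I1  (0-jn J1 has e-setter on 0)

b0 →J1
b1 →J2
b2 →J3
b3 →Sf1
b4 →I1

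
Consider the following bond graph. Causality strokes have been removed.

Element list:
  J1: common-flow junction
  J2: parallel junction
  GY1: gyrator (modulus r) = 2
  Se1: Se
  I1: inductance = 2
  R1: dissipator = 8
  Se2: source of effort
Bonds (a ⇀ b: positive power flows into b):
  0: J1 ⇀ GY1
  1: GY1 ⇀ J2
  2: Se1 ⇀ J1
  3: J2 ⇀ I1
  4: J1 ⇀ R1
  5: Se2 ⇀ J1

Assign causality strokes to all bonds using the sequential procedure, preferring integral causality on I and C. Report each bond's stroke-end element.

#0 stroke at J1
#1 stroke at J2
#2 stroke at J1
#3 stroke at I1
#4 stroke at R1
#5 stroke at J1

b2 stroke→J1  (Se1: effort source, stroke at far end)
b5 stroke→J1  (source Se2 imposes e)
b3 stroke→I1  (I1: I, integral causality)
b1 stroke→J2  (J2: last free bond brings effort in)
b0 stroke→J1  (GY GY1: same side as bond 1)
b4 stroke→R1  (closing 1-jn rule on J1)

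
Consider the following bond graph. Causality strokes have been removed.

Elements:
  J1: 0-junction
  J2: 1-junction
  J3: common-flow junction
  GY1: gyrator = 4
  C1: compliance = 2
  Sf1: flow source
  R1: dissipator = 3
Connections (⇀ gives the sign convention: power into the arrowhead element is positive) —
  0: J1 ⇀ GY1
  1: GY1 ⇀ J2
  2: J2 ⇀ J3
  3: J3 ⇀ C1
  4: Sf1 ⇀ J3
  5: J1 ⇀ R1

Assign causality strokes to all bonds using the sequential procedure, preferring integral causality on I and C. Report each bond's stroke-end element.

b4 stroke at Sf1  (Sf1 fixes flow; stroke at Sf1)
b2 stroke at J3  (J3: bond 4 brought flow, rest push out)
b3 stroke at J3  (J3: bond 4 brought flow, rest push out)
b1 stroke at J2  (1-jn J2 has f-setter on 2)
b0 stroke at J1  (GY1 both-in/both-out from 1)
b5 stroke at R1  (J1 effort already set via bond 0)

β0 →J1
β1 →J2
β2 →J3
β3 →J3
β4 →Sf1
β5 →R1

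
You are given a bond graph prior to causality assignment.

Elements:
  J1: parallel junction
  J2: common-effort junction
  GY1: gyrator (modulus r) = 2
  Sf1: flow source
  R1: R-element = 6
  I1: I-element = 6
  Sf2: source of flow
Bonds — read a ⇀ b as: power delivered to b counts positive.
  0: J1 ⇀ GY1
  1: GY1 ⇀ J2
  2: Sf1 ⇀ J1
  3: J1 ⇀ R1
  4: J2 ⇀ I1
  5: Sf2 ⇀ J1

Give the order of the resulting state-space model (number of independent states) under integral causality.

1  (I1 all integral)

bond 2 stroke→Sf1  (Sf1 (Sf) sets flow on bond)
bond 5 stroke→Sf2  (Sf2: flow source, stroke at near end)
bond 4 stroke→I1  (I1: I, integral causality)
bond 1 stroke→J2  (closing 0-jn rule on J2)
bond 0 stroke→J1  (GY1 both-in/both-out from 1)
bond 3 stroke→R1  (common-e at J1 fixed by 0)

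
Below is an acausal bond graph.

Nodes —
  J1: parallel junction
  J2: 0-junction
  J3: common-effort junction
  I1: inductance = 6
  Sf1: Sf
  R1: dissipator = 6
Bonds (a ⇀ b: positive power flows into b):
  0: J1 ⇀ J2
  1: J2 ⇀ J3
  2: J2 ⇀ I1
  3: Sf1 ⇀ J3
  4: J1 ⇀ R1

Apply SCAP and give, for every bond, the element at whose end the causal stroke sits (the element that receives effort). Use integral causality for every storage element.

β0 stroke→J2
β1 stroke→J3
β2 stroke→I1
β3 stroke→Sf1
β4 stroke→J1

β3 |Sf1  (Sf1: flow source, stroke at near end)
β1 |J3  (J3: last free bond brings effort in)
β2 |I1  (I1 integral (f out))
β0 |J2  (J2 needs exactly one e-in)
β4 |J1  (closing 0-jn rule on J1)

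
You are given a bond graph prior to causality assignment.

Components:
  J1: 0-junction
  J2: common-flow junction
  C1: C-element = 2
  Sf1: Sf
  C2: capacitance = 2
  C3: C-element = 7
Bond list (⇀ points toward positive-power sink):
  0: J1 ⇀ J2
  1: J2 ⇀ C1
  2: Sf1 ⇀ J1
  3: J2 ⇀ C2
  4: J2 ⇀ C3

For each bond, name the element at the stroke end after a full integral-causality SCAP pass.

b2 |Sf1  (Sf1: flow source, stroke at near end)
b0 |J1  (J1 needs exactly one e-in)
b1 |J2  (J2 flow already set via bond 0)
b3 |J2  (1-jn J2 has f-setter on 0)
b4 |J2  (J2: bond 0 brought flow, rest push out)

bond 0 stroke at J1
bond 1 stroke at J2
bond 2 stroke at Sf1
bond 3 stroke at J2
bond 4 stroke at J2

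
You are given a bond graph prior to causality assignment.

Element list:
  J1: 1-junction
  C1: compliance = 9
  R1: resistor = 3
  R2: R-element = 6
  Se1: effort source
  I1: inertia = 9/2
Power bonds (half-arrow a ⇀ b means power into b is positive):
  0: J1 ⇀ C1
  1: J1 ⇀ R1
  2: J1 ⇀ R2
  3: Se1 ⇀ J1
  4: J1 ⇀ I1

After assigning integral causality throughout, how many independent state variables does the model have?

2  (C1, I1 all integral)

#3 stroke at J1  (source Se1 imposes e)
#0 stroke at J1  (C1 outputs effort q/C1)
#4 stroke at I1  (I1 outputs flow p/I1)
#1 stroke at J1  (common-f at J1 fixed by 4)
#2 stroke at J1  (J1 flow already set via bond 4)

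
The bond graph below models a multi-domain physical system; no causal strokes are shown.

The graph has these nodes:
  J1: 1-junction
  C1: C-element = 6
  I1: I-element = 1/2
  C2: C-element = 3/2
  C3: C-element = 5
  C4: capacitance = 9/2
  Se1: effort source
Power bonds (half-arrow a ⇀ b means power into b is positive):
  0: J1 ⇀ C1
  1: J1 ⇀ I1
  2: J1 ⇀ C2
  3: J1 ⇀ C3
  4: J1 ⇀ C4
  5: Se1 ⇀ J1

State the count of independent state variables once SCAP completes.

#5 →J1  (Se1 fixes effort; stroke away)
#0 →J1  (C1 integral (e out))
#1 →I1  (I1 integral (f out))
#2 →J1  (common-f at J1 fixed by 1)
#3 →J1  (J1: bond 1 brought flow, rest push out)
#4 →J1  (J1 flow already set via bond 1)

5  (C1, C2, C3, C4, I1 all integral)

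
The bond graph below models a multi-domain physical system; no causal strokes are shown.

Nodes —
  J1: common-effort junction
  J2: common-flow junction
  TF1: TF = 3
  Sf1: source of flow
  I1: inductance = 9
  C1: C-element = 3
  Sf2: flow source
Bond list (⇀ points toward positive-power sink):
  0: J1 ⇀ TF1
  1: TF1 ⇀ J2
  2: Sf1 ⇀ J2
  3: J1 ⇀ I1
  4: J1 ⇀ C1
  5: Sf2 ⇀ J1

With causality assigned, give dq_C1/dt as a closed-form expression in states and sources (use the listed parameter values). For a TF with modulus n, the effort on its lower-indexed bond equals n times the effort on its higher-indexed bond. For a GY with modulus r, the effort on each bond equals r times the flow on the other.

bond 2 stroke→Sf1  (Sf1 fixes flow; stroke at Sf1)
bond 5 stroke→Sf2  (source Sf2 imposes f)
bond 1 stroke→J2  (J2 flow already set via bond 2)
bond 0 stroke→TF1  (through TF1, causality passes straight; one stroke at TF1)
bond 3 stroke→I1  (I1 integral (f out))
bond 4 stroke→J1  (only one effort-in slot at J1)

dq_C1/dt = -F_Sf1/3 + F_Sf2 - p_I1/9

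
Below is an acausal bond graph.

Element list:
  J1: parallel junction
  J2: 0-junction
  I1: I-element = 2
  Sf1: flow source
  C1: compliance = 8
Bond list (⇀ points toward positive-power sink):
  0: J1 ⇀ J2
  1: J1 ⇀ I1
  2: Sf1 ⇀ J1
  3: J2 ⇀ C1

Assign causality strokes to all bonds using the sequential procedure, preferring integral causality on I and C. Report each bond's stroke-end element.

bond 0 →J1
bond 1 →I1
bond 2 →Sf1
bond 3 →J2

b2 stroke at Sf1  (Sf1 (Sf) sets flow on bond)
b1 stroke at I1  (I1: I, integral causality)
b0 stroke at J1  (only one effort-in slot at J1)
b3 stroke at J2  (only one effort-in slot at J2)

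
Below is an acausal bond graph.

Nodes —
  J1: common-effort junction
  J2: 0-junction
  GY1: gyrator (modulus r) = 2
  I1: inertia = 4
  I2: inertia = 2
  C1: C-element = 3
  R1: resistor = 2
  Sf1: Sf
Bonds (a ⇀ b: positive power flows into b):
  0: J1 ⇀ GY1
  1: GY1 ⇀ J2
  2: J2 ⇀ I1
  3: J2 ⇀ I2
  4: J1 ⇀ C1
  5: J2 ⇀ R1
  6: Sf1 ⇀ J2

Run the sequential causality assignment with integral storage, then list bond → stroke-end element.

β6 stroke→Sf1  (Sf1 (Sf) sets flow on bond)
β2 stroke→I1  (I1: I, integral causality)
β3 stroke→I2  (I2 outputs flow p/I2)
β4 stroke→J1  (C1: C, integral causality)
β0 stroke→GY1  (J1: bond 4 brought effort, rest push out)
β1 stroke→GY1  (GY GY1: same side as bond 0)
β5 stroke→J2  (J2: last free bond brings effort in)

bond 0 →GY1
bond 1 →GY1
bond 2 →I1
bond 3 →I2
bond 4 →J1
bond 5 →J2
bond 6 →Sf1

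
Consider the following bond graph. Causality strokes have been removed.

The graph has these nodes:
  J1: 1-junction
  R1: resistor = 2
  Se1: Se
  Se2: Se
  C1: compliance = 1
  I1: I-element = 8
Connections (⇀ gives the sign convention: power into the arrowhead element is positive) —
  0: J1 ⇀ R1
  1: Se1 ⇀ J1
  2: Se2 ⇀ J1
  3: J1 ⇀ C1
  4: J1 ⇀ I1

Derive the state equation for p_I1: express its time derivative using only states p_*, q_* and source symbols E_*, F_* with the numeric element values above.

dp_I1/dt = E_Se1 + E_Se2 - p_I1/4 - q_C1

bond 1 →J1  (source Se1 imposes e)
bond 2 →J1  (Se2 fixes effort; stroke away)
bond 3 →J1  (prefer integral on C1)
bond 4 →I1  (I1 integral (f out))
bond 0 →J1  (J1: bond 4 brought flow, rest push out)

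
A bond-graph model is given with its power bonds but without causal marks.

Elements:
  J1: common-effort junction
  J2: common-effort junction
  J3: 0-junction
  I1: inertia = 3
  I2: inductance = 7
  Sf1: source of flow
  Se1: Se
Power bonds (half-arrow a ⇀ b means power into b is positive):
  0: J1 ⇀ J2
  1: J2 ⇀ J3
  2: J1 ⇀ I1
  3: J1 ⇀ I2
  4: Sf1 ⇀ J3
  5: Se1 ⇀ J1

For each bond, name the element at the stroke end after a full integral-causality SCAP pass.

β4 →Sf1  (Sf1 fixes flow; stroke at Sf1)
β5 →J1  (source Se1 imposes e)
β0 →J2  (0-jn J1 has e-setter on 5)
β2 →I1  (common-e at J1 fixed by 5)
β3 →I2  (common-e at J1 fixed by 5)
β1 →J3  (J2: bond 0 brought effort, rest push out)

β0 →J2
β1 →J3
β2 →I1
β3 →I2
β4 →Sf1
β5 →J1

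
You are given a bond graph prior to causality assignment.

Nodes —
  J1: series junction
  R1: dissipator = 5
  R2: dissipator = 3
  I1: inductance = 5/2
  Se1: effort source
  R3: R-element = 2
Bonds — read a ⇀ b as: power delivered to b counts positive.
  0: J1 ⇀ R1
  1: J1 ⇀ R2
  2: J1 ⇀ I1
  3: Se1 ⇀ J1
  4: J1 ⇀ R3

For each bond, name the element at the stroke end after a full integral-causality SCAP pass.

b0 →J1
b1 →J1
b2 →I1
b3 →J1
b4 →J1

β3 stroke→J1  (Se1 (Se) sets effort on bond)
β2 stroke→I1  (I1 integral (f out))
β0 stroke→J1  (common-f at J1 fixed by 2)
β1 stroke→J1  (J1: bond 2 brought flow, rest push out)
β4 stroke→J1  (1-jn J1 has f-setter on 2)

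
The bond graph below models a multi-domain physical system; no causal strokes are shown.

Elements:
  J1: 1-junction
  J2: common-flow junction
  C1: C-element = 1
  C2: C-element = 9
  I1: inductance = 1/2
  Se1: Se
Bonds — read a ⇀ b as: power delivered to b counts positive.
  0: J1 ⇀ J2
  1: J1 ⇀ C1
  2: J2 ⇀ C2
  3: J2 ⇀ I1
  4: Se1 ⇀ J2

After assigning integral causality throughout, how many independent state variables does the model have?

3  (C1, C2, I1 all integral)

β4 →J2  (Se1: effort source, stroke at far end)
β1 →J1  (C1 outputs effort q/C1)
β0 →J2  (only one flow-in slot at J1)
β2 →J2  (C2 outputs effort q/C2)
β3 →I1  (J2 needs exactly one f-in)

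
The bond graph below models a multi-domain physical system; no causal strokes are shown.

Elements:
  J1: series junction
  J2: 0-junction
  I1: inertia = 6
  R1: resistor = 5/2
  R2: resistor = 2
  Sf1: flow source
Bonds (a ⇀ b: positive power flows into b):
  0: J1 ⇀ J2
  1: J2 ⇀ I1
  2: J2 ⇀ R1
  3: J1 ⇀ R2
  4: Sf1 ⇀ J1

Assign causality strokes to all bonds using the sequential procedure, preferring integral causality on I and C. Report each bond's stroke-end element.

#4 |Sf1  (Sf1: flow source, stroke at near end)
#0 |J1  (1-jn J1 has f-setter on 4)
#3 |J1  (1-jn J1 has f-setter on 4)
#1 |I1  (prefer integral on I1)
#2 |J2  (only one effort-in slot at J2)

#0 stroke→J1
#1 stroke→I1
#2 stroke→J2
#3 stroke→J1
#4 stroke→Sf1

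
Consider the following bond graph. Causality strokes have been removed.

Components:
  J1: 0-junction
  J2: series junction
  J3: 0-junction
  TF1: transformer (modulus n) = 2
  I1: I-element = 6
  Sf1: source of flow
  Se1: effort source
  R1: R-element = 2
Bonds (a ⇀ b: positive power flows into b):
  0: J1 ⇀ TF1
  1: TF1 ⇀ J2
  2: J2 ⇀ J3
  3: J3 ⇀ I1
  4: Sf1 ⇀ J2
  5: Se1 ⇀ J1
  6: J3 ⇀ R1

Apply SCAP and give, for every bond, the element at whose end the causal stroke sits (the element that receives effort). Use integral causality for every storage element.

#0 →TF1
#1 →J2
#2 →J2
#3 →I1
#4 →Sf1
#5 →J1
#6 →J3

β4 →Sf1  (Sf1 fixes flow; stroke at Sf1)
β5 →J1  (source Se1 imposes e)
β0 →TF1  (0-jn J1 has e-setter on 5)
β1 →J2  (common-f at J2 fixed by 4)
β2 →J2  (J2 flow already set via bond 4)
β3 →I1  (I1: I, integral causality)
β6 →J3  (J3 needs exactly one e-in)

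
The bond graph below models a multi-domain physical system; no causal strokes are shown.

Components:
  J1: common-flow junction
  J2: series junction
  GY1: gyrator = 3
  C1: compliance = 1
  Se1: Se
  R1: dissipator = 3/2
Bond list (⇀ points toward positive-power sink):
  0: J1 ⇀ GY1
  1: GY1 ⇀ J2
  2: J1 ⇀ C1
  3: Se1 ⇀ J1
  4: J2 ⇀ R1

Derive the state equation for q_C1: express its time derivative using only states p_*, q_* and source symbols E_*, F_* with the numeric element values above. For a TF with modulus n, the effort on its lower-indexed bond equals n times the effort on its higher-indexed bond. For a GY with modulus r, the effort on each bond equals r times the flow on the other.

β3 stroke→J1  (source Se1 imposes e)
β2 stroke→J1  (C1 integral (e out))
β0 stroke→GY1  (closing 1-jn rule on J1)
β1 stroke→GY1  (through GY1, causality inverts; strokes same side of GY1)
β4 stroke→J2  (J2: bond 1 brought flow, rest push out)

dq_C1/dt = E_Se1/6 - q_C1/6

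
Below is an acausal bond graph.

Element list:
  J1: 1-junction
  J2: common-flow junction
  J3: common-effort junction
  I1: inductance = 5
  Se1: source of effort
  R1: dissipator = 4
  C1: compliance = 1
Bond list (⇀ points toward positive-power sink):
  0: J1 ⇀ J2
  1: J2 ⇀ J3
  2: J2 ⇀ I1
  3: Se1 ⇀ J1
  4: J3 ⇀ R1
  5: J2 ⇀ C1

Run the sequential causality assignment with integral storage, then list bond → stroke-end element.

bond 3 |J1  (Se1 (Se) sets effort on bond)
bond 0 |J2  (closing 1-jn rule on J1)
bond 2 |I1  (I1: I, integral causality)
bond 1 |J2  (1-jn J2 has f-setter on 2)
bond 5 |J2  (1-jn J2 has f-setter on 2)
bond 4 |J3  (J3 needs exactly one e-in)

#0 |J2
#1 |J2
#2 |I1
#3 |J1
#4 |J3
#5 |J2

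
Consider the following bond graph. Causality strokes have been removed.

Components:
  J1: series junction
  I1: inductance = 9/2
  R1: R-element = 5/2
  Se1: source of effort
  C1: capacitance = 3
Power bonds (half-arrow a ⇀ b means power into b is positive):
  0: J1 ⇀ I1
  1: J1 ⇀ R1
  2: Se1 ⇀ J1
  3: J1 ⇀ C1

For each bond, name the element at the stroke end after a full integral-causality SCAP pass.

#0 stroke→I1
#1 stroke→J1
#2 stroke→J1
#3 stroke→J1

b2 |J1  (Se1 fixes effort; stroke away)
b0 |I1  (I1: I, integral causality)
b1 |J1  (1-jn J1 has f-setter on 0)
b3 |J1  (common-f at J1 fixed by 0)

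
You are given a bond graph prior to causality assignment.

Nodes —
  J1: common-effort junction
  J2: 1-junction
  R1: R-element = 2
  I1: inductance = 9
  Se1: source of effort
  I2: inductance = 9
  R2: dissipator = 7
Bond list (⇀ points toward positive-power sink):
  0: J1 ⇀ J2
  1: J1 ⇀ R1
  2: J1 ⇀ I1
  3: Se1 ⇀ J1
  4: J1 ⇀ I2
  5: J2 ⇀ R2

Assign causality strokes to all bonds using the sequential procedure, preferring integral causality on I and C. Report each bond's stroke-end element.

b3 stroke→J1  (Se1: effort source, stroke at far end)
b0 stroke→J2  (J1 effort already set via bond 3)
b1 stroke→R1  (J1: bond 3 brought effort, rest push out)
b2 stroke→I1  (J1 effort already set via bond 3)
b4 stroke→I2  (common-e at J1 fixed by 3)
b5 stroke→R2  (J2 needs exactly one f-in)

β0 |J2
β1 |R1
β2 |I1
β3 |J1
β4 |I2
β5 |R2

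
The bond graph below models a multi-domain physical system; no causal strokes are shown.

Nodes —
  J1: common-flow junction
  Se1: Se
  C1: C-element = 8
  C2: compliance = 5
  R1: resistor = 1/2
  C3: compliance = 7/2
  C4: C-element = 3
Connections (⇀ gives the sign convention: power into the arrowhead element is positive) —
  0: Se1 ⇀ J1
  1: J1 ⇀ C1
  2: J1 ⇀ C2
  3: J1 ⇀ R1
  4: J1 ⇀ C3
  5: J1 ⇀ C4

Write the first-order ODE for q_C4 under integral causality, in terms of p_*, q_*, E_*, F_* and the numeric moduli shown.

dq_C4/dt = 2*E_Se1 - q_C1/4 - 2*q_C2/5 - 4*q_C3/7 - 2*q_C4/3

β0 stroke at J1  (source Se1 imposes e)
β1 stroke at J1  (C1: C, integral causality)
β2 stroke at J1  (C2 integral (e out))
β4 stroke at J1  (C3: C, integral causality)
β5 stroke at J1  (prefer integral on C4)
β3 stroke at R1  (only one flow-in slot at J1)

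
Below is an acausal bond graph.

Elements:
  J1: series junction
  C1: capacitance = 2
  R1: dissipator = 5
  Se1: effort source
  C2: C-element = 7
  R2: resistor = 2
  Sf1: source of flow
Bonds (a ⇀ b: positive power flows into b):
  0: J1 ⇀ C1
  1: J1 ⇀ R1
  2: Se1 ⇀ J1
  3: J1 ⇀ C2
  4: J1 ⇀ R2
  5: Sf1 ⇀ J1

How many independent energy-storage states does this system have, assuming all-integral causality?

b2 →J1  (Se1 (Se) sets effort on bond)
b5 →Sf1  (Sf1 fixes flow; stroke at Sf1)
b0 →J1  (1-jn J1 has f-setter on 5)
b1 →J1  (J1: bond 5 brought flow, rest push out)
b3 →J1  (1-jn J1 has f-setter on 5)
b4 →J1  (common-f at J1 fixed by 5)

2  (C1, C2 all integral)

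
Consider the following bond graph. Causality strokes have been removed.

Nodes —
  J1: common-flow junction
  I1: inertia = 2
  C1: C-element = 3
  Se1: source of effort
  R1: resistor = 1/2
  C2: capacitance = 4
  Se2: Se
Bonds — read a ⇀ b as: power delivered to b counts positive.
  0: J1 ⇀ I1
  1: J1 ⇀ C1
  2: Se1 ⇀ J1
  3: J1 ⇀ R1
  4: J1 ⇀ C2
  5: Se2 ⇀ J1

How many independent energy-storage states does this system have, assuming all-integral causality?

b2 stroke→J1  (Se1: effort source, stroke at far end)
b5 stroke→J1  (Se2 fixes effort; stroke away)
b0 stroke→I1  (I1 outputs flow p/I1)
b1 stroke→J1  (1-jn J1 has f-setter on 0)
b3 stroke→J1  (J1 flow already set via bond 0)
b4 stroke→J1  (J1 flow already set via bond 0)

3  (C1, C2, I1 all integral)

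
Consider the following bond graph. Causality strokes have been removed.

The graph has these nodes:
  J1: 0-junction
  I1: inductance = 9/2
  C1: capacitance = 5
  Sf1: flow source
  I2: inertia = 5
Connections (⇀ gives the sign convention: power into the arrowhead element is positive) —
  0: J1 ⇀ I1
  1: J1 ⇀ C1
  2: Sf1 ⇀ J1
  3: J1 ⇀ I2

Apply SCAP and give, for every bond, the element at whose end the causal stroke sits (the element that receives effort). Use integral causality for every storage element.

#2 stroke→Sf1  (Sf1 fixes flow; stroke at Sf1)
#0 stroke→I1  (I1 outputs flow p/I1)
#1 stroke→J1  (C1 integral (e out))
#3 stroke→I2  (J1: bond 1 brought effort, rest push out)

β0 stroke at I1
β1 stroke at J1
β2 stroke at Sf1
β3 stroke at I2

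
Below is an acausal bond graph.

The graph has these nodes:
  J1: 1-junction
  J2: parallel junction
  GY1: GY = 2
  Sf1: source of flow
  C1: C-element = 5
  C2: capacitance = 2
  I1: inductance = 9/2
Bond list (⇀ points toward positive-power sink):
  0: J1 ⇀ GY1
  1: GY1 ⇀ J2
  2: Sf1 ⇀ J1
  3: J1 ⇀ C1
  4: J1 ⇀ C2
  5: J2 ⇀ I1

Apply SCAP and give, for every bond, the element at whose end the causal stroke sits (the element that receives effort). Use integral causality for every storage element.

b2 stroke at Sf1  (source Sf1 imposes f)
b0 stroke at J1  (common-f at J1 fixed by 2)
b3 stroke at J1  (common-f at J1 fixed by 2)
b4 stroke at J1  (1-jn J1 has f-setter on 2)
b1 stroke at J2  (GY1 both-in/both-out from 0)
b5 stroke at I1  (0-jn J2 has e-setter on 1)

β0 stroke at J1
β1 stroke at J2
β2 stroke at Sf1
β3 stroke at J1
β4 stroke at J1
β5 stroke at I1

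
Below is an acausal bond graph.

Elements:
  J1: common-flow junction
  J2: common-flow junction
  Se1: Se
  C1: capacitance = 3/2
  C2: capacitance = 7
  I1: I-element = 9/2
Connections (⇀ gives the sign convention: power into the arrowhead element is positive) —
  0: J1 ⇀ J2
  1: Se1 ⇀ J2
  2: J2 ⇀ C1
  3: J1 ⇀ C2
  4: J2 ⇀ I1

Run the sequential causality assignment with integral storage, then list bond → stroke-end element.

bond 1 →J2  (Se1 fixes effort; stroke away)
bond 2 →J2  (C1 outputs effort q/C1)
bond 3 →J1  (C2: C, integral causality)
bond 0 →J2  (closing 1-jn rule on J1)
bond 4 →I1  (only one flow-in slot at J2)

bond 0 stroke→J2
bond 1 stroke→J2
bond 2 stroke→J2
bond 3 stroke→J1
bond 4 stroke→I1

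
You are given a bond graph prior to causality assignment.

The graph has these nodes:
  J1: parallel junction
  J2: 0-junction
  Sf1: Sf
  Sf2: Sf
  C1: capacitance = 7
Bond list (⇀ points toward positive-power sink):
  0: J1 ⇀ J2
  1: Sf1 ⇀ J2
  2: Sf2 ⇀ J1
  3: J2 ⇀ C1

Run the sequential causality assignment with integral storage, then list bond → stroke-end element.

#0 stroke at J1
#1 stroke at Sf1
#2 stroke at Sf2
#3 stroke at J2

bond 1 stroke→Sf1  (Sf1 fixes flow; stroke at Sf1)
bond 2 stroke→Sf2  (source Sf2 imposes f)
bond 0 stroke→J1  (closing 0-jn rule on J1)
bond 3 stroke→J2  (J2 needs exactly one e-in)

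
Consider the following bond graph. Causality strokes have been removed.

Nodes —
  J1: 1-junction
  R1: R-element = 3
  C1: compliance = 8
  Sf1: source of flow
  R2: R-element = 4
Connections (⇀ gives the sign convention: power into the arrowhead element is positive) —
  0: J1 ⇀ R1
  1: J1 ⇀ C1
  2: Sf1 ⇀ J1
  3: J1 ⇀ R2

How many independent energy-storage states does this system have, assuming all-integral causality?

bond 2 |Sf1  (source Sf1 imposes f)
bond 0 |J1  (J1 flow already set via bond 2)
bond 1 |J1  (common-f at J1 fixed by 2)
bond 3 |J1  (J1 flow already set via bond 2)

1  (C1 all integral)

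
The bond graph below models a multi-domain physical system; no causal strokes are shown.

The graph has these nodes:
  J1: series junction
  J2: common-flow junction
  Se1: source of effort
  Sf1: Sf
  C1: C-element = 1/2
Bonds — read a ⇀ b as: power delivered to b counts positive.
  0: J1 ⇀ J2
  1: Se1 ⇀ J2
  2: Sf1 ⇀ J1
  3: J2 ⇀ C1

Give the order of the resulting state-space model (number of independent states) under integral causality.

1  (C1 all integral)

b1 →J2  (Se1 (Se) sets effort on bond)
b2 →Sf1  (Sf1 fixes flow; stroke at Sf1)
b0 →J1  (common-f at J1 fixed by 2)
b3 →J2  (J2: bond 0 brought flow, rest push out)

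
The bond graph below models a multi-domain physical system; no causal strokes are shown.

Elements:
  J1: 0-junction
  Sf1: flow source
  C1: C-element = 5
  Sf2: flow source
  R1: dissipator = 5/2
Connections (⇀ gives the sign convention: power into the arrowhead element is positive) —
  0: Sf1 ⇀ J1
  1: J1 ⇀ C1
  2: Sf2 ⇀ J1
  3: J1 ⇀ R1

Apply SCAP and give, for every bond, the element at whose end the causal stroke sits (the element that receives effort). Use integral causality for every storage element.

β0 →Sf1  (Sf1 (Sf) sets flow on bond)
β2 →Sf2  (Sf2 (Sf) sets flow on bond)
β1 →J1  (C1: C, integral causality)
β3 →R1  (common-e at J1 fixed by 1)

#0 |Sf1
#1 |J1
#2 |Sf2
#3 |R1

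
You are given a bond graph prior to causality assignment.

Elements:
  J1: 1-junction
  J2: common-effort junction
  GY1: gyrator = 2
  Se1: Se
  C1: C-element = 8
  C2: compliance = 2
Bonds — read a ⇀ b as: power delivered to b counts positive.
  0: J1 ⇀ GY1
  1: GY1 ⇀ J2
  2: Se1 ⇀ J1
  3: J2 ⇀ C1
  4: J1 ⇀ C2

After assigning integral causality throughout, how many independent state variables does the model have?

2  (C1, C2 all integral)

β2 |J1  (Se1 (Se) sets effort on bond)
β3 |J2  (C1 outputs effort q/C1)
β1 |GY1  (0-jn J2 has e-setter on 3)
β0 |GY1  (through GY1, causality inverts; strokes same side of GY1)
β4 |J1  (common-f at J1 fixed by 0)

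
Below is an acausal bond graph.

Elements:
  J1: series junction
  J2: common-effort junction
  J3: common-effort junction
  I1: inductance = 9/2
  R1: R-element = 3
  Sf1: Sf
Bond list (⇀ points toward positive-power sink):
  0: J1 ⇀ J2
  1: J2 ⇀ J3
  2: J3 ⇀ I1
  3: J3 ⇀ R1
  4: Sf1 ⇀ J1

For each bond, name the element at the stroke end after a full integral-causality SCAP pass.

b4 →Sf1  (Sf1 (Sf) sets flow on bond)
b0 →J1  (common-f at J1 fixed by 4)
b1 →J2  (only one effort-in slot at J2)
b2 →I1  (I1: I, integral causality)
b3 →J3  (closing 0-jn rule on J3)

#0 →J1
#1 →J2
#2 →I1
#3 →J3
#4 →Sf1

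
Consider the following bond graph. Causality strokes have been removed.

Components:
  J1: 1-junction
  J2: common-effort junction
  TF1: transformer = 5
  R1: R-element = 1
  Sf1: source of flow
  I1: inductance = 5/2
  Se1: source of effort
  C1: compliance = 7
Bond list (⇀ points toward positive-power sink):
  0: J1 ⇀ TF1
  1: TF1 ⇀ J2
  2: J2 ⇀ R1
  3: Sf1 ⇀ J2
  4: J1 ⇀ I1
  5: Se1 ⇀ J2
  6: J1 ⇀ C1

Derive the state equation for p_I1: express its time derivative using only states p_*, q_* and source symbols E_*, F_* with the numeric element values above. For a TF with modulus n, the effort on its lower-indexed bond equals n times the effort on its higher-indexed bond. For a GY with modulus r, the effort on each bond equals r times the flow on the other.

dp_I1/dt = -5*E_Se1 - q_C1/7

#3 stroke at Sf1  (Sf1 (Sf) sets flow on bond)
#5 stroke at J2  (Se1 fixes effort; stroke away)
#1 stroke at TF1  (J2 effort already set via bond 5)
#2 stroke at R1  (common-e at J2 fixed by 5)
#0 stroke at J1  (TF1 one-in-one-out from 1)
#4 stroke at I1  (I1 outputs flow p/I1)
#6 stroke at J1  (1-jn J1 has f-setter on 4)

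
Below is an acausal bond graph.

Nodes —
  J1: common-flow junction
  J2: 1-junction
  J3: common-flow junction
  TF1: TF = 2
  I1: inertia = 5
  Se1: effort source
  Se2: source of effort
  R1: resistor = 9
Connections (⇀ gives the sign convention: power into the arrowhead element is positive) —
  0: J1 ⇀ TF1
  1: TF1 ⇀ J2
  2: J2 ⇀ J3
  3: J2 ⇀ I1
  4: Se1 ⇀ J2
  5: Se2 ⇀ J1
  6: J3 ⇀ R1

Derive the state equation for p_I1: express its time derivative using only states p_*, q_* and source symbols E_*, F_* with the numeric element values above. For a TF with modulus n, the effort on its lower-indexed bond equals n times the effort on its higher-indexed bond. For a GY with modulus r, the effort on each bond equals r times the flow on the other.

β4 →J2  (Se1: effort source, stroke at far end)
β5 →J1  (Se2 (Se) sets effort on bond)
β0 →TF1  (only one flow-in slot at J1)
β1 →J2  (TF1 one-in-one-out from 0)
β3 →I1  (I1 outputs flow p/I1)
β2 →J2  (J2 flow already set via bond 3)
β6 →J3  (J3 flow already set via bond 2)

dp_I1/dt = E_Se1 + E_Se2/2 - 9*p_I1/5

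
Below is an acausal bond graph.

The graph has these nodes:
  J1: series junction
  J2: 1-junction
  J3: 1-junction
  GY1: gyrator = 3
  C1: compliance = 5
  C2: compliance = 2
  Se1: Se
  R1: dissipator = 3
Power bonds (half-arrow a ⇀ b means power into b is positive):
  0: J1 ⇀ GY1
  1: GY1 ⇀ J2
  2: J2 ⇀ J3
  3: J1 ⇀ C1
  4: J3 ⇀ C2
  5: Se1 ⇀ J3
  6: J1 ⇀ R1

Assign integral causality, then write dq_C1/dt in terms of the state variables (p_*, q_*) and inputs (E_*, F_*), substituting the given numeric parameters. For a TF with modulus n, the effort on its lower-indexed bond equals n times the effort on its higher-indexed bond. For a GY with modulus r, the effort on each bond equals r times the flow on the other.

bond 5 stroke at J3  (source Se1 imposes e)
bond 3 stroke at J1  (C1 outputs effort q/C1)
bond 4 stroke at J3  (C2 integral (e out))
bond 2 stroke at J2  (closing 1-jn rule on J3)
bond 1 stroke at GY1  (closing 1-jn rule on J2)
bond 0 stroke at GY1  (GY GY1: same side as bond 1)
bond 6 stroke at J1  (common-f at J1 fixed by 0)

dq_C1/dt = -E_Se1/3 + q_C2/6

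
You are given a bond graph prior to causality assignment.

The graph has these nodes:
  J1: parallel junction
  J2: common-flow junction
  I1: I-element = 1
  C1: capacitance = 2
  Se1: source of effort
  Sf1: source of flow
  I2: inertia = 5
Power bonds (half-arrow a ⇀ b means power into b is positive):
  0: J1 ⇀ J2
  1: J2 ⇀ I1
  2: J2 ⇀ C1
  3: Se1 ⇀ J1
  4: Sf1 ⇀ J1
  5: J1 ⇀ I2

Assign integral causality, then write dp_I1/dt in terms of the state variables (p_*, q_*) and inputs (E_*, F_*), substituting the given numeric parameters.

dp_I1/dt = E_Se1 - q_C1/2

b3 stroke at J1  (source Se1 imposes e)
b4 stroke at Sf1  (source Sf1 imposes f)
b0 stroke at J2  (J1: bond 3 brought effort, rest push out)
b5 stroke at I2  (J1 effort already set via bond 3)
b1 stroke at I1  (I1: I, integral causality)
b2 stroke at J2  (J2: bond 1 brought flow, rest push out)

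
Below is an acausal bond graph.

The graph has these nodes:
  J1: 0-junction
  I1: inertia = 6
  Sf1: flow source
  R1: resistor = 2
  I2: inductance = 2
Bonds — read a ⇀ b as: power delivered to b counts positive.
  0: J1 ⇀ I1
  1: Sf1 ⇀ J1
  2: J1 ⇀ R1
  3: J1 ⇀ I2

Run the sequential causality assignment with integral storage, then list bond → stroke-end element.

bond 0 →I1
bond 1 →Sf1
bond 2 →J1
bond 3 →I2

#1 stroke at Sf1  (source Sf1 imposes f)
#0 stroke at I1  (prefer integral on I1)
#3 stroke at I2  (prefer integral on I2)
#2 stroke at J1  (J1: last free bond brings effort in)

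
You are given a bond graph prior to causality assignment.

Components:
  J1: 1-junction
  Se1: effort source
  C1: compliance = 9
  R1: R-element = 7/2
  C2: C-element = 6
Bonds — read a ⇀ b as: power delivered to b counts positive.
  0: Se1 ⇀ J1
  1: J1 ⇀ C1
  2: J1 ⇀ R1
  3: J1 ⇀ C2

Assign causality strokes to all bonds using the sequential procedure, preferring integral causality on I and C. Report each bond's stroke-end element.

β0 |J1  (Se1 (Se) sets effort on bond)
β1 |J1  (prefer integral on C1)
β3 |J1  (C2 outputs effort q/C2)
β2 |R1  (J1 needs exactly one f-in)

β0 stroke→J1
β1 stroke→J1
β2 stroke→R1
β3 stroke→J1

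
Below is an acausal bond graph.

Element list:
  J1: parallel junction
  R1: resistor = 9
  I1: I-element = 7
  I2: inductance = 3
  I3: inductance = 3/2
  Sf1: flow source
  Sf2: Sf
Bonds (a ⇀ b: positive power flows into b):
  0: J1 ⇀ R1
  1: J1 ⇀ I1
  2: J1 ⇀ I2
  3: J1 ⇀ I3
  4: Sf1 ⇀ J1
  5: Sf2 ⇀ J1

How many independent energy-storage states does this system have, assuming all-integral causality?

3  (I1, I2, I3 all integral)

b4 stroke at Sf1  (Sf1: flow source, stroke at near end)
b5 stroke at Sf2  (Sf2 (Sf) sets flow on bond)
b1 stroke at I1  (I1 outputs flow p/I1)
b2 stroke at I2  (I2: I, integral causality)
b3 stroke at I3  (I3 integral (f out))
b0 stroke at J1  (closing 0-jn rule on J1)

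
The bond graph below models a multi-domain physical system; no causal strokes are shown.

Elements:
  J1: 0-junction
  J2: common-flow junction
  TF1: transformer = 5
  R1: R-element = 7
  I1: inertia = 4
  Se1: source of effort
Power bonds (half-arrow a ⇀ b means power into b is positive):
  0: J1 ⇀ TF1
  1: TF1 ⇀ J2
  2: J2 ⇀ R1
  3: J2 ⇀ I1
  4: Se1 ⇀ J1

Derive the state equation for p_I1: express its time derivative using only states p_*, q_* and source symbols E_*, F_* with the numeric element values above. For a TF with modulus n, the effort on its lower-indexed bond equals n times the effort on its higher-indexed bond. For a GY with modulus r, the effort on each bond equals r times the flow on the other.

dp_I1/dt = E_Se1/5 - 7*p_I1/4

#4 stroke at J1  (Se1: effort source, stroke at far end)
#0 stroke at TF1  (J1: bond 4 brought effort, rest push out)
#1 stroke at J2  (through TF1, causality passes straight; one stroke at TF1)
#3 stroke at I1  (I1 outputs flow p/I1)
#2 stroke at J2  (J2 flow already set via bond 3)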